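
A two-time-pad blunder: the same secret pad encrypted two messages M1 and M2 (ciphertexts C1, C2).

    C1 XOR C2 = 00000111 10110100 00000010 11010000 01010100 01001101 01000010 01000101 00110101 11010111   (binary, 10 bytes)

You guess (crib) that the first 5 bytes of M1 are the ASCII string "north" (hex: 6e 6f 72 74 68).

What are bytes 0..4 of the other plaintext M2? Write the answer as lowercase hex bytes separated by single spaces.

Since C1 ⊕ C2 = M1 ⊕ M2, XORing with the guessed M1 bytes yields the corresponding M2 bytes: M2 = (C1 ⊕ C2) ⊕ M1.
  7 XOR 110 = 105
180 XOR 111 = 219
  2 XOR 114 = 112
208 XOR 116 = 164
 84 XOR 104 =  60

69 db 70 a4 3c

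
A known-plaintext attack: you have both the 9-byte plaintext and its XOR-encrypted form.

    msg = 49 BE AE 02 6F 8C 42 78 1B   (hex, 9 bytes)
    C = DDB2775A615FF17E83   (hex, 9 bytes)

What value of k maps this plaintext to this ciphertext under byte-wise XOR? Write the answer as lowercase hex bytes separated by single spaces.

Since C = msg ⊕ k, XORing both sides with msg gives k = msg ⊕ C.
byte 0: 49 ^ dd = 94
byte 1: be ^ b2 = 0c
byte 2: ae ^ 77 = d9
byte 3: 02 ^ 5a = 58
byte 4: 6f ^ 61 = 0e
byte 5: 8c ^ 5f = d3
byte 6: 42 ^ f1 = b3
byte 7: 78 ^ 7e = 06
byte 8: 1b ^ 83 = 98

94 0c d9 58 0e d3 b3 06 98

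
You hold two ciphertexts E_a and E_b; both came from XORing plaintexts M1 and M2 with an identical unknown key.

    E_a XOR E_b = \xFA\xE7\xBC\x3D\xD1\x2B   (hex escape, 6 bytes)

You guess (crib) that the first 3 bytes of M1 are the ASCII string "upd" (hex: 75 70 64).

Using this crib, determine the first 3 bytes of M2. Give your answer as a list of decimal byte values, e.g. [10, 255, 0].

Since E_a ⊕ E_b = M1 ⊕ M2, XORing with the guessed M1 bytes yields the corresponding M2 bytes: M2 = (E_a ⊕ E_b) ⊕ M1.
fa XOR 75 = 8f
e7 XOR 70 = 97
bc XOR 64 = d8

[143, 151, 216]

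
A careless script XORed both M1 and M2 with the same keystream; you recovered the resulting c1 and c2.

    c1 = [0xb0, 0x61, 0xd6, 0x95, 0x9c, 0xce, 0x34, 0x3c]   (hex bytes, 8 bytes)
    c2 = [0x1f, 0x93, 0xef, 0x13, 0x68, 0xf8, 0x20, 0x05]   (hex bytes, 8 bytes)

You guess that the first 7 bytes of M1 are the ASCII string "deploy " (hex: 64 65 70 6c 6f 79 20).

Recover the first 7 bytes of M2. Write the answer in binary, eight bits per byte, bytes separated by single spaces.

11001011 10010111 01001001 11101010 10011011 01001111 00110100

First, c1 ⊕ c2 = (M1 ⊕ K) ⊕ (M2 ⊕ K) = M1 ⊕ M2, so the key drops out. Then M2 = (M1 ⊕ M2) ⊕ M1 over the first 7 bytes.
byte 0: (b0 XOR 1f) XOR 64 = af XOR 64 = cb
byte 1: (61 XOR 93) XOR 65 = f2 XOR 65 = 97
byte 2: (d6 XOR ef) XOR 70 = 39 XOR 70 = 49
byte 3: (95 XOR 13) XOR 6c = 86 XOR 6c = ea
byte 4: (9c XOR 68) XOR 6f = f4 XOR 6f = 9b
byte 5: (ce XOR f8) XOR 79 = 36 XOR 79 = 4f
byte 6: (34 XOR 20) XOR 20 = 14 XOR 20 = 34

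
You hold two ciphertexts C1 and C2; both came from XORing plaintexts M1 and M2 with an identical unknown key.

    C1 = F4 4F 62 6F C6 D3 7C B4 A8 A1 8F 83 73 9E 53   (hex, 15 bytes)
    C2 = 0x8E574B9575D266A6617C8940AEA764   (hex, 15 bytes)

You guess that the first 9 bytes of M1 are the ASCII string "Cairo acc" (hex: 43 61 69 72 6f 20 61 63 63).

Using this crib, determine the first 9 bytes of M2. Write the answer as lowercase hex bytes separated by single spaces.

First, C1 ⊕ C2 = (M1 ⊕ K) ⊕ (M2 ⊕ K) = M1 ⊕ M2, so the key drops out. Then M2 = (M1 ⊕ M2) ⊕ M1 over the first 9 bytes.
byte 0: (f4 ^ 8e) ^ 43 = 7a ^ 43 = 39
byte 1: (4f ^ 57) ^ 61 = 18 ^ 61 = 79
byte 2: (62 ^ 4b) ^ 69 = 29 ^ 69 = 40
byte 3: (6f ^ 95) ^ 72 = fa ^ 72 = 88
byte 4: (c6 ^ 75) ^ 6f = b3 ^ 6f = dc
byte 5: (d3 ^ d2) ^ 20 = 01 ^ 20 = 21
byte 6: (7c ^ 66) ^ 61 = 1a ^ 61 = 7b
byte 7: (b4 ^ a6) ^ 63 = 12 ^ 63 = 71
byte 8: (a8 ^ 61) ^ 63 = c9 ^ 63 = aa

39 79 40 88 dc 21 7b 71 aa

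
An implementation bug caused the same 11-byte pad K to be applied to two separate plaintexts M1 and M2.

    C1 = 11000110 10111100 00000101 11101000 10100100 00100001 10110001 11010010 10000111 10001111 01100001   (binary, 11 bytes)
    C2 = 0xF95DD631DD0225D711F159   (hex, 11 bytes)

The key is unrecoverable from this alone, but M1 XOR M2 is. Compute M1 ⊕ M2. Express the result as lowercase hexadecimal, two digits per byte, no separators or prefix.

3fe1d3d979239405967e38

C1 ⊕ C2 = (M1 ⊕ K) ⊕ (M2 ⊕ K) = M1 ⊕ M2 — the shared key cancels under XOR.
c6 ⊕ f9 = 3f
bc ⊕ 5d = e1
05 ⊕ d6 = d3
e8 ⊕ 31 = d9
a4 ⊕ dd = 79
21 ⊕ 02 = 23
b1 ⊕ 25 = 94
d2 ⊕ d7 = 05
87 ⊕ 11 = 96
8f ⊕ f1 = 7e
61 ⊕ 59 = 38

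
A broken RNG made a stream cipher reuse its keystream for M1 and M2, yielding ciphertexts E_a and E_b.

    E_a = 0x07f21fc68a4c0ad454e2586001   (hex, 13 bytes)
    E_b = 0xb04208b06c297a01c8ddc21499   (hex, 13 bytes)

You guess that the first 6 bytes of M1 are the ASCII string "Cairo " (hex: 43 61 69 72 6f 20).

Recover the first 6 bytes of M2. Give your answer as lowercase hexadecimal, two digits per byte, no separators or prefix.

First, E_a ⊕ E_b = (M1 ⊕ K) ⊕ (M2 ⊕ K) = M1 ⊕ M2, so the key drops out. Then M2 = (M1 ⊕ M2) ⊕ M1 over the first 6 bytes.
byte 0: (07 XOR b0) XOR 43 = b7 XOR 43 = f4
byte 1: (f2 XOR 42) XOR 61 = b0 XOR 61 = d1
byte 2: (1f XOR 08) XOR 69 = 17 XOR 69 = 7e
byte 3: (c6 XOR b0) XOR 72 = 76 XOR 72 = 04
byte 4: (8a XOR 6c) XOR 6f = e6 XOR 6f = 89
byte 5: (4c XOR 29) XOR 20 = 65 XOR 20 = 45

f4d17e048945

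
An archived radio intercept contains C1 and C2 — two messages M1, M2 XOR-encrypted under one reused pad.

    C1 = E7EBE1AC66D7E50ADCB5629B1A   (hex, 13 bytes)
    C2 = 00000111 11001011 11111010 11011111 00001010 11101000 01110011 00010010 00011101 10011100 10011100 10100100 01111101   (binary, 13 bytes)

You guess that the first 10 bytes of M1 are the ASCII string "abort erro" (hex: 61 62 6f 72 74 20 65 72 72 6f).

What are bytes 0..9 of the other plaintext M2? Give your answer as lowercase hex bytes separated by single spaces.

81 42 74 01 18 1f f3 6a b3 46

First, C1 ⊕ C2 = (M1 ⊕ K) ⊕ (M2 ⊕ K) = M1 ⊕ M2, so the key drops out. Then M2 = (M1 ⊕ M2) ⊕ M1 over the first 10 bytes.
byte 0: (e7 XOR 07) XOR 61 = e0 XOR 61 = 81
byte 1: (eb XOR cb) XOR 62 = 20 XOR 62 = 42
byte 2: (e1 XOR fa) XOR 6f = 1b XOR 6f = 74
byte 3: (ac XOR df) XOR 72 = 73 XOR 72 = 01
byte 4: (66 XOR 0a) XOR 74 = 6c XOR 74 = 18
byte 5: (d7 XOR e8) XOR 20 = 3f XOR 20 = 1f
byte 6: (e5 XOR 73) XOR 65 = 96 XOR 65 = f3
byte 7: (0a XOR 12) XOR 72 = 18 XOR 72 = 6a
byte 8: (dc XOR 1d) XOR 72 = c1 XOR 72 = b3
byte 9: (b5 XOR 9c) XOR 6f = 29 XOR 6f = 46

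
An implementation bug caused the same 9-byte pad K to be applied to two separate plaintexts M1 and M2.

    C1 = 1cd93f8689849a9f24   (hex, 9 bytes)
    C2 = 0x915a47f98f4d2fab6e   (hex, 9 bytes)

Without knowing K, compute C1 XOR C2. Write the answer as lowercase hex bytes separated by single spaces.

C1 ⊕ C2 = (M1 ⊕ K) ⊕ (M2 ⊕ K) = M1 ⊕ M2 — the shared key cancels under XOR.
1c ^ 91 = 8d
d9 ^ 5a = 83
3f ^ 47 = 78
86 ^ f9 = 7f
89 ^ 8f = 06
84 ^ 4d = c9
9a ^ 2f = b5
9f ^ ab = 34
24 ^ 6e = 4a

8d 83 78 7f 06 c9 b5 34 4a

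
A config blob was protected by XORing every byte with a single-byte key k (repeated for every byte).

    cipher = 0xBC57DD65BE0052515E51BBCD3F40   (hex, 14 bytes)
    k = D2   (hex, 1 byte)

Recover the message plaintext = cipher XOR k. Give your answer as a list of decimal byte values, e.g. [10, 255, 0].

[110, 133, 15, 183, 108, 210, 128, 131, 140, 131, 105, 31, 237, 146]

The 1-byte key repeats, so the effective keystream is d2 d2 d2 d2 d2 d2 d2 d2 d2 d2 d2 d2 d2 d2.
byte 0: bc xor d2 = 6e
byte 1: 57 xor d2 = 85
byte 2: dd xor d2 = 0f
byte 3: 65 xor d2 = b7
byte 4: be xor d2 = 6c
byte 5: 00 xor d2 = d2
byte 6: 52 xor d2 = 80
byte 7: 51 xor d2 = 83
byte 8: 5e xor d2 = 8c
byte 9: 51 xor d2 = 83
byte 10: bb xor d2 = 69
byte 11: cd xor d2 = 1f
byte 12: 3f xor d2 = ed
byte 13: 40 xor d2 = 92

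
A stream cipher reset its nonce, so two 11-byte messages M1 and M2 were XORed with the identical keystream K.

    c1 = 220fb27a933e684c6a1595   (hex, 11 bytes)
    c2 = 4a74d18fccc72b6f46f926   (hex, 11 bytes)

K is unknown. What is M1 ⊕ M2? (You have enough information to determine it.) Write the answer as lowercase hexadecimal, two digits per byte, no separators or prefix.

687b63f55ff943232cecb3

c1 ⊕ c2 = (M1 ⊕ K) ⊕ (M2 ⊕ K) = M1 ⊕ M2 — the shared key cancels under XOR.
22 xor 4a = 68
0f xor 74 = 7b
b2 xor d1 = 63
7a xor 8f = f5
93 xor cc = 5f
3e xor c7 = f9
68 xor 2b = 43
4c xor 6f = 23
6a xor 46 = 2c
15 xor f9 = ec
95 xor 26 = b3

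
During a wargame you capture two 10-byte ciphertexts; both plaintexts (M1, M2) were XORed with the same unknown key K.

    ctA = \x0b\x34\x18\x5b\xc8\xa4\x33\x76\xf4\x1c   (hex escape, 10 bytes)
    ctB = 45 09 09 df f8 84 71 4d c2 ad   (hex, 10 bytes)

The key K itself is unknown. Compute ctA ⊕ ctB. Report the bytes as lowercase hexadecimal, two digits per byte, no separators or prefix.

4e3d11843020423b36b1

ctA ⊕ ctB = (M1 ⊕ K) ⊕ (M2 ⊕ K) = M1 ⊕ M2 — the shared key cancels under XOR.
0b ^ 45 = 4e
34 ^ 09 = 3d
18 ^ 09 = 11
5b ^ df = 84
c8 ^ f8 = 30
a4 ^ 84 = 20
33 ^ 71 = 42
76 ^ 4d = 3b
f4 ^ c2 = 36
1c ^ ad = b1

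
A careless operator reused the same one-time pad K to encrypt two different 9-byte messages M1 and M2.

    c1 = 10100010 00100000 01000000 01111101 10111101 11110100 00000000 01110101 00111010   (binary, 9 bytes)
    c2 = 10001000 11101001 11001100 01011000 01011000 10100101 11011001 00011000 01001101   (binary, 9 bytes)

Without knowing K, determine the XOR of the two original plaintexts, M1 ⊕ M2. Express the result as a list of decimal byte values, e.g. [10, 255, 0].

[42, 201, 140, 37, 229, 81, 217, 109, 119]

c1 ⊕ c2 = (M1 ⊕ K) ⊕ (M2 ⊕ K) = M1 ⊕ M2 — the shared key cancels under XOR.
byte 0: 162 ⊕ 136 =  42
byte 1:  32 ⊕ 233 = 201
byte 2:  64 ⊕ 204 = 140
byte 3: 125 ⊕  88 =  37
byte 4: 189 ⊕  88 = 229
byte 5: 244 ⊕ 165 =  81
byte 6:   0 ⊕ 217 = 217
byte 7: 117 ⊕  24 = 109
byte 8:  58 ⊕  77 = 119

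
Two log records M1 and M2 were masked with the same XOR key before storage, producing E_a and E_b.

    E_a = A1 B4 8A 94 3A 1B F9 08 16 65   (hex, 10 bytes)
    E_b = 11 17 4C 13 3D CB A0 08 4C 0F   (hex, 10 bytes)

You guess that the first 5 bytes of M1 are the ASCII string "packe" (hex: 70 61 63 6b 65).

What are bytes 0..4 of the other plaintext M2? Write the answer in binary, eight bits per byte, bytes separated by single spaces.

First, E_a ⊕ E_b = (M1 ⊕ K) ⊕ (M2 ⊕ K) = M1 ⊕ M2, so the key drops out. Then M2 = (M1 ⊕ M2) ⊕ M1 over the first 5 bytes.
byte 0: (a1 ^ 11) ^ 70 = b0 ^ 70 = c0
byte 1: (b4 ^ 17) ^ 61 = a3 ^ 61 = c2
byte 2: (8a ^ 4c) ^ 63 = c6 ^ 63 = a5
byte 3: (94 ^ 13) ^ 6b = 87 ^ 6b = ec
byte 4: (3a ^ 3d) ^ 65 = 07 ^ 65 = 62

11000000 11000010 10100101 11101100 01100010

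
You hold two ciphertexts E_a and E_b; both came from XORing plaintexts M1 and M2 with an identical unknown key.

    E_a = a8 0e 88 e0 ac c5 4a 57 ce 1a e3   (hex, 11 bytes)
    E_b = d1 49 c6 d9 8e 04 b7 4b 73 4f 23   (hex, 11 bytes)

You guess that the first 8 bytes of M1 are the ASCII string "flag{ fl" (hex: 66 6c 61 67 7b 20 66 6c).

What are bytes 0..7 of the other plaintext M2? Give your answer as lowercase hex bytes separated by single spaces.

1f 2b 2f 5e 59 e1 9b 70

First, E_a ⊕ E_b = (M1 ⊕ K) ⊕ (M2 ⊕ K) = M1 ⊕ M2, so the key drops out. Then M2 = (M1 ⊕ M2) ⊕ M1 over the first 8 bytes.
byte 0: (a8 ⊕ d1) ⊕ 66 = 79 ⊕ 66 = 1f
byte 1: (0e ⊕ 49) ⊕ 6c = 47 ⊕ 6c = 2b
byte 2: (88 ⊕ c6) ⊕ 61 = 4e ⊕ 61 = 2f
byte 3: (e0 ⊕ d9) ⊕ 67 = 39 ⊕ 67 = 5e
byte 4: (ac ⊕ 8e) ⊕ 7b = 22 ⊕ 7b = 59
byte 5: (c5 ⊕ 04) ⊕ 20 = c1 ⊕ 20 = e1
byte 6: (4a ⊕ b7) ⊕ 66 = fd ⊕ 66 = 9b
byte 7: (57 ⊕ 4b) ⊕ 6c = 1c ⊕ 6c = 70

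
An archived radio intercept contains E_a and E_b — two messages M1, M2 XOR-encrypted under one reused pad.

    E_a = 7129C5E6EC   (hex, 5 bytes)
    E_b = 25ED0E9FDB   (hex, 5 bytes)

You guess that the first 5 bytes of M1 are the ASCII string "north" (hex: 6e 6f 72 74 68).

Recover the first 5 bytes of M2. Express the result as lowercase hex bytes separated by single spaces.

First, E_a ⊕ E_b = (M1 ⊕ K) ⊕ (M2 ⊕ K) = M1 ⊕ M2, so the key drops out. Then M2 = (M1 ⊕ M2) ⊕ M1 over the first 5 bytes.
byte 0: (71 XOR 25) XOR 6e = 54 XOR 6e = 3a
byte 1: (29 XOR ed) XOR 6f = c4 XOR 6f = ab
byte 2: (c5 XOR 0e) XOR 72 = cb XOR 72 = b9
byte 3: (e6 XOR 9f) XOR 74 = 79 XOR 74 = 0d
byte 4: (ec XOR db) XOR 68 = 37 XOR 68 = 5f

3a ab b9 0d 5f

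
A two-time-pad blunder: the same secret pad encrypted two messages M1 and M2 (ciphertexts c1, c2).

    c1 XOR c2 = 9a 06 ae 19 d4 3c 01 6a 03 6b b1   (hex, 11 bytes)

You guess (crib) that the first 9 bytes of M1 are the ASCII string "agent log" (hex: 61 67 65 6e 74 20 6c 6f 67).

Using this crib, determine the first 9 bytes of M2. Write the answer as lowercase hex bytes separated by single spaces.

fb 61 cb 77 a0 1c 6d 05 64

Since c1 ⊕ c2 = M1 ⊕ M2, XORing with the guessed M1 bytes yields the corresponding M2 bytes: M2 = (c1 ⊕ c2) ⊕ M1.
9a XOR 61 = fb
06 XOR 67 = 61
ae XOR 65 = cb
19 XOR 6e = 77
d4 XOR 74 = a0
3c XOR 20 = 1c
01 XOR 6c = 6d
6a XOR 6f = 05
03 XOR 67 = 64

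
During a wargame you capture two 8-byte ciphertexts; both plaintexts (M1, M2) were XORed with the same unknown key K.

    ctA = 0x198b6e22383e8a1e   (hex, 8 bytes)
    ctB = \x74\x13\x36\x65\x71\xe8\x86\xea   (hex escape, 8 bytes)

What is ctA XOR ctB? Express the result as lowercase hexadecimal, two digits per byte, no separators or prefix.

ctA ⊕ ctB = (M1 ⊕ K) ⊕ (M2 ⊕ K) = M1 ⊕ M2 — the shared key cancels under XOR.
byte 0: 19 xor 74 = 6d
byte 1: 8b xor 13 = 98
byte 2: 6e xor 36 = 58
byte 3: 22 xor 65 = 47
byte 4: 38 xor 71 = 49
byte 5: 3e xor e8 = d6
byte 6: 8a xor 86 = 0c
byte 7: 1e xor ea = f4

6d98584749d60cf4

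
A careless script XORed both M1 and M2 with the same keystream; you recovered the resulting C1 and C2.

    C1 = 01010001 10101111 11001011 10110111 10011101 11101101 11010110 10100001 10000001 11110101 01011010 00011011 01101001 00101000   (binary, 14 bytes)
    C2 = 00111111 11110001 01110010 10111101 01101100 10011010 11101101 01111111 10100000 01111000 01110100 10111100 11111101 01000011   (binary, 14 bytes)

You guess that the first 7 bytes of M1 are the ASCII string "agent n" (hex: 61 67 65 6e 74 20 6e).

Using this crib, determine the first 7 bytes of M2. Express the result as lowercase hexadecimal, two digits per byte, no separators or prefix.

0f39dc64855755

First, C1 ⊕ C2 = (M1 ⊕ K) ⊕ (M2 ⊕ K) = M1 ⊕ M2, so the key drops out. Then M2 = (M1 ⊕ M2) ⊕ M1 over the first 7 bytes.
byte 0: (51 ^ 3f) ^ 61 = 6e ^ 61 = 0f
byte 1: (af ^ f1) ^ 67 = 5e ^ 67 = 39
byte 2: (cb ^ 72) ^ 65 = b9 ^ 65 = dc
byte 3: (b7 ^ bd) ^ 6e = 0a ^ 6e = 64
byte 4: (9d ^ 6c) ^ 74 = f1 ^ 74 = 85
byte 5: (ed ^ 9a) ^ 20 = 77 ^ 20 = 57
byte 6: (d6 ^ ed) ^ 6e = 3b ^ 6e = 55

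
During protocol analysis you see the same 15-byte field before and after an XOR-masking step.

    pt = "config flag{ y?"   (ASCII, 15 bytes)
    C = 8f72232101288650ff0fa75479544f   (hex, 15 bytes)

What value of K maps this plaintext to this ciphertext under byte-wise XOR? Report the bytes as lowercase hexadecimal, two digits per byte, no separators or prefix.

Since C = pt ⊕ K, XORing both sides with pt gives K = pt ⊕ C.
byte 0: 63 ^ 8f = ec
byte 1: 6f ^ 72 = 1d
byte 2: 6e ^ 23 = 4d
byte 3: 66 ^ 21 = 47
byte 4: 69 ^ 01 = 68
byte 5: 67 ^ 28 = 4f
byte 6: 20 ^ 86 = a6
byte 7: 66 ^ 50 = 36
byte 8: 6c ^ ff = 93
byte 9: 61 ^ 0f = 6e
byte 10: 67 ^ a7 = c0
byte 11: 7b ^ 54 = 2f
byte 12: 20 ^ 79 = 59
byte 13: 79 ^ 54 = 2d
byte 14: 3f ^ 4f = 70

ec1d4d47684fa636936ec02f592d70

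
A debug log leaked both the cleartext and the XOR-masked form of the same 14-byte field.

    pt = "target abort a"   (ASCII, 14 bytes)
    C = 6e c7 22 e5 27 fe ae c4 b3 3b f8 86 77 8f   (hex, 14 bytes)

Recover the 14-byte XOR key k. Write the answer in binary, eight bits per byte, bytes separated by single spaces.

00011010 10100110 01010000 10000010 01000010 10001010 10001110 10100101 11010001 01010100 10001010 11110010 01010111 11101110

Since C = pt ⊕ k, XORing both sides with pt gives k = pt ⊕ C.
01110100 ⊕ 01101110 = 00011010
01100001 ⊕ 11000111 = 10100110
01110010 ⊕ 00100010 = 01010000
01100111 ⊕ 11100101 = 10000010
01100101 ⊕ 00100111 = 01000010
01110100 ⊕ 11111110 = 10001010
00100000 ⊕ 10101110 = 10001110
01100001 ⊕ 11000100 = 10100101
01100010 ⊕ 10110011 = 11010001
01101111 ⊕ 00111011 = 01010100
01110010 ⊕ 11111000 = 10001010
01110100 ⊕ 10000110 = 11110010
00100000 ⊕ 01110111 = 01010111
01100001 ⊕ 10001111 = 11101110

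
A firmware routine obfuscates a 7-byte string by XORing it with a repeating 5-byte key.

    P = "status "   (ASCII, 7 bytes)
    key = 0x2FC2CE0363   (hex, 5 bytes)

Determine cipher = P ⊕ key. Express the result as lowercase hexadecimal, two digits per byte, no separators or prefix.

The 5-byte key repeats, so the effective keystream is 2f c2 ce 03 63 2f c2.
byte 0: 73 ^ 2f = 5c
byte 1: 74 ^ c2 = b6
byte 2: 61 ^ ce = af
byte 3: 74 ^ 03 = 77
byte 4: 75 ^ 63 = 16
byte 5: 73 ^ 2f = 5c
byte 6: 20 ^ c2 = e2

5cb6af77165ce2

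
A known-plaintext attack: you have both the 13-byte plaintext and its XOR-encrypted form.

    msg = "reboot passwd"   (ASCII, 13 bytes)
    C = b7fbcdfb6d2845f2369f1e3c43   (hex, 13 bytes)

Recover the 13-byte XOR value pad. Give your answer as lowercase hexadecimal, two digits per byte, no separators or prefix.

c59eaf94025c658257ec6d4b27

Since C = msg ⊕ pad, XORing both sides with msg gives pad = msg ⊕ C.
114 xor 183 = 197
101 xor 251 = 158
 98 xor 205 = 175
111 xor 251 = 148
111 xor 109 =   2
116 xor  40 =  92
 32 xor  69 = 101
112 xor 242 = 130
 97 xor  54 =  87
115 xor 159 = 236
115 xor  30 = 109
119 xor  60 =  75
100 xor  67 =  39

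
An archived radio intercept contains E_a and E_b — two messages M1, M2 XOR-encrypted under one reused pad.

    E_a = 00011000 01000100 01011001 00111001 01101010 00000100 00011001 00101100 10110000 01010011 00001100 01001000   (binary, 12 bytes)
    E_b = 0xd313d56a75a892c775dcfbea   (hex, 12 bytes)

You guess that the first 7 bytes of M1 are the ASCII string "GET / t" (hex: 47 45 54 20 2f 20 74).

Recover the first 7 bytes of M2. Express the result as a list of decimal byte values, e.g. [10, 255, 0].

First, E_a ⊕ E_b = (M1 ⊕ K) ⊕ (M2 ⊕ K) = M1 ⊕ M2, so the key drops out. Then M2 = (M1 ⊕ M2) ⊕ M1 over the first 7 bytes.
byte 0: (18 xor d3) xor 47 = cb xor 47 = 8c
byte 1: (44 xor 13) xor 45 = 57 xor 45 = 12
byte 2: (59 xor d5) xor 54 = 8c xor 54 = d8
byte 3: (39 xor 6a) xor 20 = 53 xor 20 = 73
byte 4: (6a xor 75) xor 2f = 1f xor 2f = 30
byte 5: (04 xor a8) xor 20 = ac xor 20 = 8c
byte 6: (19 xor 92) xor 74 = 8b xor 74 = ff

[140, 18, 216, 115, 48, 140, 255]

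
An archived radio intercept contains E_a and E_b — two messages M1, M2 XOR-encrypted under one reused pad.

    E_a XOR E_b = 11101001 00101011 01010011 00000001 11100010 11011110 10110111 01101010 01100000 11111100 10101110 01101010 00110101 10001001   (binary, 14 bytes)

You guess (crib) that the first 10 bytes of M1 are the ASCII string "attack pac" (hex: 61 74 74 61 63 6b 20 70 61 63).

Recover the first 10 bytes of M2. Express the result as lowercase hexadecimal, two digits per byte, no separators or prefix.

Since E_a ⊕ E_b = M1 ⊕ M2, XORing with the guessed M1 bytes yields the corresponding M2 bytes: M2 = (E_a ⊕ E_b) ⊕ M1.
e9 xor 61 = 88
2b xor 74 = 5f
53 xor 74 = 27
01 xor 61 = 60
e2 xor 63 = 81
de xor 6b = b5
b7 xor 20 = 97
6a xor 70 = 1a
60 xor 61 = 01
fc xor 63 = 9f

885f276081b5971a019f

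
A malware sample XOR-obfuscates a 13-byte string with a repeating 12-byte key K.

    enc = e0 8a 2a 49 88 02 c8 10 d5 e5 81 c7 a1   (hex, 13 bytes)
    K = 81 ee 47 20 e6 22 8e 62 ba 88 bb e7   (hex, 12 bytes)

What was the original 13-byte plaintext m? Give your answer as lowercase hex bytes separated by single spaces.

61 64 6d 69 6e 20 46 72 6f 6d 3a 20 20

The 12-byte key repeats, so the effective keystream is 81 ee 47 20 e6 22 8e 62 ba 88 bb e7 81.
byte 0: e0 ^ 81 = 61
byte 1: 8a ^ ee = 64
byte 2: 2a ^ 47 = 6d
byte 3: 49 ^ 20 = 69
byte 4: 88 ^ e6 = 6e
byte 5: 02 ^ 22 = 20
byte 6: c8 ^ 8e = 46
byte 7: 10 ^ 62 = 72
byte 8: d5 ^ ba = 6f
byte 9: e5 ^ 88 = 6d
byte 10: 81 ^ bb = 3a
byte 11: c7 ^ e7 = 20
byte 12: a1 ^ 81 = 20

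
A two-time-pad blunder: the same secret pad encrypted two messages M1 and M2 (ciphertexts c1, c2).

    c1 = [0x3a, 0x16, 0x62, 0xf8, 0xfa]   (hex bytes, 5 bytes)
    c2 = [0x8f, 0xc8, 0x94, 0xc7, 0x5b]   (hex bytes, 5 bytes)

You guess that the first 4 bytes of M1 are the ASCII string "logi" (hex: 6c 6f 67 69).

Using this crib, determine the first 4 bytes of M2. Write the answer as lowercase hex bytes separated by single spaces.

d9 b1 91 56

First, c1 ⊕ c2 = (M1 ⊕ K) ⊕ (M2 ⊕ K) = M1 ⊕ M2, so the key drops out. Then M2 = (M1 ⊕ M2) ⊕ M1 over the first 4 bytes.
byte 0: (3a xor 8f) xor 6c = b5 xor 6c = d9
byte 1: (16 xor c8) xor 6f = de xor 6f = b1
byte 2: (62 xor 94) xor 67 = f6 xor 67 = 91
byte 3: (f8 xor c7) xor 69 = 3f xor 69 = 56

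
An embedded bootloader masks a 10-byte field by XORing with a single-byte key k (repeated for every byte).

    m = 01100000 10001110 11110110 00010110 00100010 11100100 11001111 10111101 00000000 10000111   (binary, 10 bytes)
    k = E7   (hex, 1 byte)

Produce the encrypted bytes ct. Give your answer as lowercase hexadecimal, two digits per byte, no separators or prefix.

The 1-byte key repeats, so the effective keystream is e7 e7 e7 e7 e7 e7 e7 e7 e7 e7.
byte 0: 60 xor e7 = 87
byte 1: 8e xor e7 = 69
byte 2: f6 xor e7 = 11
byte 3: 16 xor e7 = f1
byte 4: 22 xor e7 = c5
byte 5: e4 xor e7 = 03
byte 6: cf xor e7 = 28
byte 7: bd xor e7 = 5a
byte 8: 00 xor e7 = e7
byte 9: 87 xor e7 = 60

876911f1c503285ae760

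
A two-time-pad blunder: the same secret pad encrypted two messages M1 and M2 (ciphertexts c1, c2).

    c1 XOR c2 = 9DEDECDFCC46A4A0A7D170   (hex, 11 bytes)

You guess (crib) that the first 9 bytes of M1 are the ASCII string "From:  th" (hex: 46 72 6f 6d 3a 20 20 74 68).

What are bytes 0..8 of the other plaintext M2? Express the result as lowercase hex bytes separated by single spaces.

Since c1 ⊕ c2 = M1 ⊕ M2, XORing with the guessed M1 bytes yields the corresponding M2 bytes: M2 = (c1 ⊕ c2) ⊕ M1.
9d ^ 46 = db
ed ^ 72 = 9f
ec ^ 6f = 83
df ^ 6d = b2
cc ^ 3a = f6
46 ^ 20 = 66
a4 ^ 20 = 84
a0 ^ 74 = d4
a7 ^ 68 = cf

db 9f 83 b2 f6 66 84 d4 cf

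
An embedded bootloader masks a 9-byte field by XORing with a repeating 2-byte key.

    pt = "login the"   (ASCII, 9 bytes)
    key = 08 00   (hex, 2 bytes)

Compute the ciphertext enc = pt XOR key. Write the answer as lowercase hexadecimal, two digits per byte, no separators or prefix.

646f6f6966207c686d

The 2-byte key repeats, so the effective keystream is 08 00 08 00 08 00 08 00 08.
byte 0: 108 ^   8 = 100
byte 1: 111 ^   0 = 111
byte 2: 103 ^   8 = 111
byte 3: 105 ^   0 = 105
byte 4: 110 ^   8 = 102
byte 5:  32 ^   0 =  32
byte 6: 116 ^   8 = 124
byte 7: 104 ^   0 = 104
byte 8: 101 ^   8 = 109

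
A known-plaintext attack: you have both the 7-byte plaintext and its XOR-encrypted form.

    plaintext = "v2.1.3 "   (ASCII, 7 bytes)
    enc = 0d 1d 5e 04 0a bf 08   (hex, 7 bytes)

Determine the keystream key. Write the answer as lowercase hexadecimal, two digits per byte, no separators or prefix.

7b2f7035248c28

Since enc = plaintext ⊕ key, XORing both sides with plaintext gives key = plaintext ⊕ enc.
byte 0: 118 XOR  13 = 123
byte 1:  50 XOR  29 =  47
byte 2:  46 XOR  94 = 112
byte 3:  49 XOR   4 =  53
byte 4:  46 XOR  10 =  36
byte 5:  51 XOR 191 = 140
byte 6:  32 XOR   8 =  40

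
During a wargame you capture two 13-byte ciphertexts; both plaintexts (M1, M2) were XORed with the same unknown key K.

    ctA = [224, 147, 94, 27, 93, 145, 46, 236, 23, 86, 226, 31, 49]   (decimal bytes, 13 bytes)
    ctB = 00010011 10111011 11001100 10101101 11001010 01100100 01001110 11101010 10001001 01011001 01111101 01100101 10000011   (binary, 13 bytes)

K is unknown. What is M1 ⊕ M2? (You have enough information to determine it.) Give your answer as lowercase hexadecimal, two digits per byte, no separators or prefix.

f32892b697f560069e0f9f7ab2

ctA ⊕ ctB = (M1 ⊕ K) ⊕ (M2 ⊕ K) = M1 ⊕ M2 — the shared key cancels under XOR.
e0 xor 13 = f3
93 xor bb = 28
5e xor cc = 92
1b xor ad = b6
5d xor ca = 97
91 xor 64 = f5
2e xor 4e = 60
ec xor ea = 06
17 xor 89 = 9e
56 xor 59 = 0f
e2 xor 7d = 9f
1f xor 65 = 7a
31 xor 83 = b2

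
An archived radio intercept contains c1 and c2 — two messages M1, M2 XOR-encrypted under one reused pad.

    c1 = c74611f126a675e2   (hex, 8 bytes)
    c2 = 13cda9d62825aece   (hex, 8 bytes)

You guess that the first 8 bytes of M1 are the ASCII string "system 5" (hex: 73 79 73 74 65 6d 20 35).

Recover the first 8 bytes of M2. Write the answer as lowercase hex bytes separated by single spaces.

a7 f2 cb 53 6b ee fb 19

First, c1 ⊕ c2 = (M1 ⊕ K) ⊕ (M2 ⊕ K) = M1 ⊕ M2, so the key drops out. Then M2 = (M1 ⊕ M2) ⊕ M1 over the first 8 bytes.
byte 0: (c7 ^ 13) ^ 73 = d4 ^ 73 = a7
byte 1: (46 ^ cd) ^ 79 = 8b ^ 79 = f2
byte 2: (11 ^ a9) ^ 73 = b8 ^ 73 = cb
byte 3: (f1 ^ d6) ^ 74 = 27 ^ 74 = 53
byte 4: (26 ^ 28) ^ 65 = 0e ^ 65 = 6b
byte 5: (a6 ^ 25) ^ 6d = 83 ^ 6d = ee
byte 6: (75 ^ ae) ^ 20 = db ^ 20 = fb
byte 7: (e2 ^ ce) ^ 35 = 2c ^ 35 = 19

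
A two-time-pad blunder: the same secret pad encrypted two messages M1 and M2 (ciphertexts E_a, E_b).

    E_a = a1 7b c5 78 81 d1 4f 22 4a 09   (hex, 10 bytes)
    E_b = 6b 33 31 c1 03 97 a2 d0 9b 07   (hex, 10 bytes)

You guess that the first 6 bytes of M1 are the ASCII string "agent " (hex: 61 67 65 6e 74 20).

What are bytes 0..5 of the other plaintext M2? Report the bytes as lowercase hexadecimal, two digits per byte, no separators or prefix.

First, E_a ⊕ E_b = (M1 ⊕ K) ⊕ (M2 ⊕ K) = M1 ⊕ M2, so the key drops out. Then M2 = (M1 ⊕ M2) ⊕ M1 over the first 6 bytes.
byte 0: (a1 ⊕ 6b) ⊕ 61 = ca ⊕ 61 = ab
byte 1: (7b ⊕ 33) ⊕ 67 = 48 ⊕ 67 = 2f
byte 2: (c5 ⊕ 31) ⊕ 65 = f4 ⊕ 65 = 91
byte 3: (78 ⊕ c1) ⊕ 6e = b9 ⊕ 6e = d7
byte 4: (81 ⊕ 03) ⊕ 74 = 82 ⊕ 74 = f6
byte 5: (d1 ⊕ 97) ⊕ 20 = 46 ⊕ 20 = 66

ab2f91d7f666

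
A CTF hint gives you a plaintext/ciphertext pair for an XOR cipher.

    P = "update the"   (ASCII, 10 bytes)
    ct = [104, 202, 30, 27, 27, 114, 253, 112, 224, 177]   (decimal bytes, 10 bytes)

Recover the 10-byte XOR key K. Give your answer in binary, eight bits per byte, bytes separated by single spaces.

00011101 10111010 01111010 01111010 01101111 00010111 11011101 00000100 10001000 11010100

Since ct = P ⊕ K, XORing both sides with P gives K = P ⊕ ct.
byte 0: 75 ⊕ 68 = 1d
byte 1: 70 ⊕ ca = ba
byte 2: 64 ⊕ 1e = 7a
byte 3: 61 ⊕ 1b = 7a
byte 4: 74 ⊕ 1b = 6f
byte 5: 65 ⊕ 72 = 17
byte 6: 20 ⊕ fd = dd
byte 7: 74 ⊕ 70 = 04
byte 8: 68 ⊕ e0 = 88
byte 9: 65 ⊕ b1 = d4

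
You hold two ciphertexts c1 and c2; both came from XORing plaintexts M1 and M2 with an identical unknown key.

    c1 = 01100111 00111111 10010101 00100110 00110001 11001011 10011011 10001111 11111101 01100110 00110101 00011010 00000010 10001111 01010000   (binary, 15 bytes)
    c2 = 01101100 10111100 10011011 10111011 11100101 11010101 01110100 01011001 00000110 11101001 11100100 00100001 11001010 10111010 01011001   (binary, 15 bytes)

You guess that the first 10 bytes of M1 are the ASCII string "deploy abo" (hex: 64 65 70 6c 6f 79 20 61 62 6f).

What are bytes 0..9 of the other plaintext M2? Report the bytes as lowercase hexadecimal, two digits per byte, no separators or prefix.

6fe67ef1bb67cfb799e0

First, c1 ⊕ c2 = (M1 ⊕ K) ⊕ (M2 ⊕ K) = M1 ⊕ M2, so the key drops out. Then M2 = (M1 ⊕ M2) ⊕ M1 over the first 10 bytes.
byte 0: (67 XOR 6c) XOR 64 = 0b XOR 64 = 6f
byte 1: (3f XOR bc) XOR 65 = 83 XOR 65 = e6
byte 2: (95 XOR 9b) XOR 70 = 0e XOR 70 = 7e
byte 3: (26 XOR bb) XOR 6c = 9d XOR 6c = f1
byte 4: (31 XOR e5) XOR 6f = d4 XOR 6f = bb
byte 5: (cb XOR d5) XOR 79 = 1e XOR 79 = 67
byte 6: (9b XOR 74) XOR 20 = ef XOR 20 = cf
byte 7: (8f XOR 59) XOR 61 = d6 XOR 61 = b7
byte 8: (fd XOR 06) XOR 62 = fb XOR 62 = 99
byte 9: (66 XOR e9) XOR 6f = 8f XOR 6f = e0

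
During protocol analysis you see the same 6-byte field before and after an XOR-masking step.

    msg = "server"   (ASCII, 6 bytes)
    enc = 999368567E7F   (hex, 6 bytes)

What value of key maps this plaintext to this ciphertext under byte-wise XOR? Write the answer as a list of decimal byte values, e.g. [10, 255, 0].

Since enc = msg ⊕ key, XORing both sides with msg gives key = msg ⊕ enc.
byte 0: 73 ⊕ 99 = ea
byte 1: 65 ⊕ 93 = f6
byte 2: 72 ⊕ 68 = 1a
byte 3: 76 ⊕ 56 = 20
byte 4: 65 ⊕ 7e = 1b
byte 5: 72 ⊕ 7f = 0d

[234, 246, 26, 32, 27, 13]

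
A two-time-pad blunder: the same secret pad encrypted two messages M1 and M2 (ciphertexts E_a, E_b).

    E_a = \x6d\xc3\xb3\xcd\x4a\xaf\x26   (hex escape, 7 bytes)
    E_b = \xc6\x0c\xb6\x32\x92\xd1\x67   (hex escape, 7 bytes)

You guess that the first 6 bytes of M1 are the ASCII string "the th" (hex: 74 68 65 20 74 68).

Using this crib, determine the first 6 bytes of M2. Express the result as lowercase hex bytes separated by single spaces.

df a7 60 df ac 16

First, E_a ⊕ E_b = (M1 ⊕ K) ⊕ (M2 ⊕ K) = M1 ⊕ M2, so the key drops out. Then M2 = (M1 ⊕ M2) ⊕ M1 over the first 6 bytes.
byte 0: (6d ⊕ c6) ⊕ 74 = ab ⊕ 74 = df
byte 1: (c3 ⊕ 0c) ⊕ 68 = cf ⊕ 68 = a7
byte 2: (b3 ⊕ b6) ⊕ 65 = 05 ⊕ 65 = 60
byte 3: (cd ⊕ 32) ⊕ 20 = ff ⊕ 20 = df
byte 4: (4a ⊕ 92) ⊕ 74 = d8 ⊕ 74 = ac
byte 5: (af ⊕ d1) ⊕ 68 = 7e ⊕ 68 = 16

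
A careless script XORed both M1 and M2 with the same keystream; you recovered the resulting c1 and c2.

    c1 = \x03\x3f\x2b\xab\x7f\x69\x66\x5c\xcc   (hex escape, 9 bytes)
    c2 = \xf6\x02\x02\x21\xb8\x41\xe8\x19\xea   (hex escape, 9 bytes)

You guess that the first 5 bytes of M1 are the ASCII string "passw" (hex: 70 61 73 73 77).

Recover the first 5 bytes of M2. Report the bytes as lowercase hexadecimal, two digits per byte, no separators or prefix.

First, c1 ⊕ c2 = (M1 ⊕ K) ⊕ (M2 ⊕ K) = M1 ⊕ M2, so the key drops out. Then M2 = (M1 ⊕ M2) ⊕ M1 over the first 5 bytes.
byte 0: (03 xor f6) xor 70 = f5 xor 70 = 85
byte 1: (3f xor 02) xor 61 = 3d xor 61 = 5c
byte 2: (2b xor 02) xor 73 = 29 xor 73 = 5a
byte 3: (ab xor 21) xor 73 = 8a xor 73 = f9
byte 4: (7f xor b8) xor 77 = c7 xor 77 = b0

855c5af9b0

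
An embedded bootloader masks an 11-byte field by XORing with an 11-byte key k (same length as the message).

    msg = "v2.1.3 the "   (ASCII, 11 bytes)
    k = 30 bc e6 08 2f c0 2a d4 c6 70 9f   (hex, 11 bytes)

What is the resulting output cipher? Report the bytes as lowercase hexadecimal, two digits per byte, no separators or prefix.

468ec83901f30aa0ae15bf

76 ^ 30 = 46
32 ^ bc = 8e
2e ^ e6 = c8
31 ^ 08 = 39
2e ^ 2f = 01
33 ^ c0 = f3
20 ^ 2a = 0a
74 ^ d4 = a0
68 ^ c6 = ae
65 ^ 70 = 15
20 ^ 9f = bf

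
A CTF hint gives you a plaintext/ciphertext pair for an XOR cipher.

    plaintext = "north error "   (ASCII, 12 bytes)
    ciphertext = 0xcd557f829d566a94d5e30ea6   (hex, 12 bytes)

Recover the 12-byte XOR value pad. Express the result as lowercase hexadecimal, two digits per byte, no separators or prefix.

a33a0df6f5760fe6a78c7c86

Since ciphertext = plaintext ⊕ pad, XORing both sides with plaintext gives pad = plaintext ⊕ ciphertext.
6e ⊕ cd = a3
6f ⊕ 55 = 3a
72 ⊕ 7f = 0d
74 ⊕ 82 = f6
68 ⊕ 9d = f5
20 ⊕ 56 = 76
65 ⊕ 6a = 0f
72 ⊕ 94 = e6
72 ⊕ d5 = a7
6f ⊕ e3 = 8c
72 ⊕ 0e = 7c
20 ⊕ a6 = 86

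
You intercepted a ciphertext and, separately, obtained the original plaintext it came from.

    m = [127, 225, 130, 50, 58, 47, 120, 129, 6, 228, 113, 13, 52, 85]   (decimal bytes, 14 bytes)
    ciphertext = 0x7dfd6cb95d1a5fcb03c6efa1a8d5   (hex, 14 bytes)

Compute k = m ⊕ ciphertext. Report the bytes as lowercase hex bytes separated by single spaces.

Since ciphertext = m ⊕ k, XORing both sides with m gives k = m ⊕ ciphertext.
byte 0: 7f ^ 7d = 02
byte 1: e1 ^ fd = 1c
byte 2: 82 ^ 6c = ee
byte 3: 32 ^ b9 = 8b
byte 4: 3a ^ 5d = 67
byte 5: 2f ^ 1a = 35
byte 6: 78 ^ 5f = 27
byte 7: 81 ^ cb = 4a
byte 8: 06 ^ 03 = 05
byte 9: e4 ^ c6 = 22
byte 10: 71 ^ ef = 9e
byte 11: 0d ^ a1 = ac
byte 12: 34 ^ a8 = 9c
byte 13: 55 ^ d5 = 80

02 1c ee 8b 67 35 27 4a 05 22 9e ac 9c 80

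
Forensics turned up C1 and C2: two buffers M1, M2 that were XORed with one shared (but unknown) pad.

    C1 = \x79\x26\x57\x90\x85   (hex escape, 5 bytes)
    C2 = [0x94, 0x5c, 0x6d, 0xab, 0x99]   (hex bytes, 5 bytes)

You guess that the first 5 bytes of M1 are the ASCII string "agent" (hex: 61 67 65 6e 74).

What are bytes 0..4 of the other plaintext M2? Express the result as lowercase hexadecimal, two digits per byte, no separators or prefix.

8c1d5f5568

First, C1 ⊕ C2 = (M1 ⊕ K) ⊕ (M2 ⊕ K) = M1 ⊕ M2, so the key drops out. Then M2 = (M1 ⊕ M2) ⊕ M1 over the first 5 bytes.
byte 0: (79 XOR 94) XOR 61 = ed XOR 61 = 8c
byte 1: (26 XOR 5c) XOR 67 = 7a XOR 67 = 1d
byte 2: (57 XOR 6d) XOR 65 = 3a XOR 65 = 5f
byte 3: (90 XOR ab) XOR 6e = 3b XOR 6e = 55
byte 4: (85 XOR 99) XOR 74 = 1c XOR 74 = 68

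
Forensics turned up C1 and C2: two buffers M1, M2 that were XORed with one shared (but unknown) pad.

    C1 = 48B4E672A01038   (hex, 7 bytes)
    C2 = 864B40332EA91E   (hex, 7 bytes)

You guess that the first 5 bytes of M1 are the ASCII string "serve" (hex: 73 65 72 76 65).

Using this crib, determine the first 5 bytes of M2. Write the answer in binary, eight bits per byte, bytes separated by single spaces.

First, C1 ⊕ C2 = (M1 ⊕ K) ⊕ (M2 ⊕ K) = M1 ⊕ M2, so the key drops out. Then M2 = (M1 ⊕ M2) ⊕ M1 over the first 5 bytes.
byte 0: (48 ⊕ 86) ⊕ 73 = ce ⊕ 73 = bd
byte 1: (b4 ⊕ 4b) ⊕ 65 = ff ⊕ 65 = 9a
byte 2: (e6 ⊕ 40) ⊕ 72 = a6 ⊕ 72 = d4
byte 3: (72 ⊕ 33) ⊕ 76 = 41 ⊕ 76 = 37
byte 4: (a0 ⊕ 2e) ⊕ 65 = 8e ⊕ 65 = eb

10111101 10011010 11010100 00110111 11101011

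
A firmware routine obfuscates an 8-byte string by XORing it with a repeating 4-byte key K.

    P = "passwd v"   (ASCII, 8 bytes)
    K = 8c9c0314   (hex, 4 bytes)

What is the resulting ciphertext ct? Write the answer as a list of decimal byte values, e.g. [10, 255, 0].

The 4-byte key repeats, so the effective keystream is 8c 9c 03 14 8c 9c 03 14.
byte 0: 70 XOR 8c = fc
byte 1: 61 XOR 9c = fd
byte 2: 73 XOR 03 = 70
byte 3: 73 XOR 14 = 67
byte 4: 77 XOR 8c = fb
byte 5: 64 XOR 9c = f8
byte 6: 20 XOR 03 = 23
byte 7: 76 XOR 14 = 62

[252, 253, 112, 103, 251, 248, 35, 98]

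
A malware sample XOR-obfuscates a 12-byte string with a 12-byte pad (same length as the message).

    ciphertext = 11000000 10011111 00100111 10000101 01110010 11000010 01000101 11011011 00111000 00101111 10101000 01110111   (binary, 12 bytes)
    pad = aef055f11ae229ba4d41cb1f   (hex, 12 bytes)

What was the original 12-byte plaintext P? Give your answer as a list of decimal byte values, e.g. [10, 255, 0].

XOR is its own inverse, so applying the key byte-wise gives the result directly.
11000000 XOR 10101110 = 01101110
10011111 XOR 11110000 = 01101111
00100111 XOR 01010101 = 01110010
10000101 XOR 11110001 = 01110100
01110010 XOR 00011010 = 01101000
11000010 XOR 11100010 = 00100000
01000101 XOR 00101001 = 01101100
11011011 XOR 10111010 = 01100001
00111000 XOR 01001101 = 01110101
00101111 XOR 01000001 = 01101110
10101000 XOR 11001011 = 01100011
01110111 XOR 00011111 = 01101000

[110, 111, 114, 116, 104, 32, 108, 97, 117, 110, 99, 104]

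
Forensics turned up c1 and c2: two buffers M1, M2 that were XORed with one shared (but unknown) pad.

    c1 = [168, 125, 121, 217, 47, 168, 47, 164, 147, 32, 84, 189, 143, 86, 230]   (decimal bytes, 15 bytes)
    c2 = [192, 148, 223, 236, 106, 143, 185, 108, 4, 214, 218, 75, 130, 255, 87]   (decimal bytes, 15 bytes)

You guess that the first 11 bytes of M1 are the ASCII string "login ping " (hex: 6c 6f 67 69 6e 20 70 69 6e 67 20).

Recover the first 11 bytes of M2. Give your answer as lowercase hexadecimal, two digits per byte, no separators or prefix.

First, c1 ⊕ c2 = (M1 ⊕ K) ⊕ (M2 ⊕ K) = M1 ⊕ M2, so the key drops out. Then M2 = (M1 ⊕ M2) ⊕ M1 over the first 11 bytes.
byte 0: (a8 ⊕ c0) ⊕ 6c = 68 ⊕ 6c = 04
byte 1: (7d ⊕ 94) ⊕ 6f = e9 ⊕ 6f = 86
byte 2: (79 ⊕ df) ⊕ 67 = a6 ⊕ 67 = c1
byte 3: (d9 ⊕ ec) ⊕ 69 = 35 ⊕ 69 = 5c
byte 4: (2f ⊕ 6a) ⊕ 6e = 45 ⊕ 6e = 2b
byte 5: (a8 ⊕ 8f) ⊕ 20 = 27 ⊕ 20 = 07
byte 6: (2f ⊕ b9) ⊕ 70 = 96 ⊕ 70 = e6
byte 7: (a4 ⊕ 6c) ⊕ 69 = c8 ⊕ 69 = a1
byte 8: (93 ⊕ 04) ⊕ 6e = 97 ⊕ 6e = f9
byte 9: (20 ⊕ d6) ⊕ 67 = f6 ⊕ 67 = 91
byte 10: (54 ⊕ da) ⊕ 20 = 8e ⊕ 20 = ae

0486c15c2b07e6a1f991ae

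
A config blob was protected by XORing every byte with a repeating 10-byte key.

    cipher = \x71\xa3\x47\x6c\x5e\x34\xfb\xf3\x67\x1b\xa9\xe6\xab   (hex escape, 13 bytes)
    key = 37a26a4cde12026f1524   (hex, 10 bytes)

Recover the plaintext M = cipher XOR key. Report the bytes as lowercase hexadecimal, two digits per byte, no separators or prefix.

The 10-byte key repeats, so the effective keystream is 37 a2 6a 4c de 12 02 6f 15 24 37 a2 6a.
byte 0: 71 xor 37 = 46
byte 1: a3 xor a2 = 01
byte 2: 47 xor 6a = 2d
byte 3: 6c xor 4c = 20
byte 4: 5e xor de = 80
byte 5: 34 xor 12 = 26
byte 6: fb xor 02 = f9
byte 7: f3 xor 6f = 9c
byte 8: 67 xor 15 = 72
byte 9: 1b xor 24 = 3f
byte 10: a9 xor 37 = 9e
byte 11: e6 xor a2 = 44
byte 12: ab xor 6a = c1

46012d208026f99c723f9e44c1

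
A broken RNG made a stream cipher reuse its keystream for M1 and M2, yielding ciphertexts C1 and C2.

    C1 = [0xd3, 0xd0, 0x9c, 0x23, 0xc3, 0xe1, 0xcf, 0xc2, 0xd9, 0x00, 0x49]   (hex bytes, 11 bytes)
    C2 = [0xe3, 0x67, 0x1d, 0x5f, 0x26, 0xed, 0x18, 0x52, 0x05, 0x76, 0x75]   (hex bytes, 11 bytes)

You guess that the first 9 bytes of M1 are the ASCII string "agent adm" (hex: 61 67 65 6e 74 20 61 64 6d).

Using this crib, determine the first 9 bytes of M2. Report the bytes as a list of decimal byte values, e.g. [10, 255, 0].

First, C1 ⊕ C2 = (M1 ⊕ K) ⊕ (M2 ⊕ K) = M1 ⊕ M2, so the key drops out. Then M2 = (M1 ⊕ M2) ⊕ M1 over the first 9 bytes.
byte 0: (d3 xor e3) xor 61 = 30 xor 61 = 51
byte 1: (d0 xor 67) xor 67 = b7 xor 67 = d0
byte 2: (9c xor 1d) xor 65 = 81 xor 65 = e4
byte 3: (23 xor 5f) xor 6e = 7c xor 6e = 12
byte 4: (c3 xor 26) xor 74 = e5 xor 74 = 91
byte 5: (e1 xor ed) xor 20 = 0c xor 20 = 2c
byte 6: (cf xor 18) xor 61 = d7 xor 61 = b6
byte 7: (c2 xor 52) xor 64 = 90 xor 64 = f4
byte 8: (d9 xor 05) xor 6d = dc xor 6d = b1

[81, 208, 228, 18, 145, 44, 182, 244, 177]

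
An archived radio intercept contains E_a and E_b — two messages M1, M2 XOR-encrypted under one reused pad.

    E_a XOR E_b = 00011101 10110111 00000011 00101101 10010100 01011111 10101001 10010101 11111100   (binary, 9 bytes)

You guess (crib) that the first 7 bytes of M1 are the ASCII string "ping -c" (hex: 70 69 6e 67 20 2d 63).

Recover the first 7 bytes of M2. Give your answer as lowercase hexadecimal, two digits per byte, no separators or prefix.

6dde6d4ab472ca

Since E_a ⊕ E_b = M1 ⊕ M2, XORing with the guessed M1 bytes yields the corresponding M2 bytes: M2 = (E_a ⊕ E_b) ⊕ M1.
 29 xor 112 = 109
183 xor 105 = 222
  3 xor 110 = 109
 45 xor 103 =  74
148 xor  32 = 180
 95 xor  45 = 114
169 xor  99 = 202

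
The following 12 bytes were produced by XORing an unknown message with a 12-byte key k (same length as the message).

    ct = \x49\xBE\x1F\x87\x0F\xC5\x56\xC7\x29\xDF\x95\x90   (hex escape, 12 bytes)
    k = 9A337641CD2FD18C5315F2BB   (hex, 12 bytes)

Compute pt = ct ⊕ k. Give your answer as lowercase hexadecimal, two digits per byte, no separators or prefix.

49 xor 9a = d3
be xor 33 = 8d
1f xor 76 = 69
87 xor 41 = c6
0f xor cd = c2
c5 xor 2f = ea
56 xor d1 = 87
c7 xor 8c = 4b
29 xor 53 = 7a
df xor 15 = ca
95 xor f2 = 67
90 xor bb = 2b

d38d69c6c2ea874b7aca672b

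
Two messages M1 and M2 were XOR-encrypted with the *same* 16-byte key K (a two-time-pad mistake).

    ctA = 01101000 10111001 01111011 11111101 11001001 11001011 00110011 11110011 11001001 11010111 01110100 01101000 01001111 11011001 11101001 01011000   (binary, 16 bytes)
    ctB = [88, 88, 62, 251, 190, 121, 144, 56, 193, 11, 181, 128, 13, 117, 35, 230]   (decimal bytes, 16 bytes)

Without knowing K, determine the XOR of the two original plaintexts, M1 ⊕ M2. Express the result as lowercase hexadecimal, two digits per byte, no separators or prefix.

ctA ⊕ ctB = (M1 ⊕ K) ⊕ (M2 ⊕ K) = M1 ⊕ M2 — the shared key cancels under XOR.
68 XOR 58 = 30
b9 XOR 58 = e1
7b XOR 3e = 45
fd XOR fb = 06
c9 XOR be = 77
cb XOR 79 = b2
33 XOR 90 = a3
f3 XOR 38 = cb
c9 XOR c1 = 08
d7 XOR 0b = dc
74 XOR b5 = c1
68 XOR 80 = e8
4f XOR 0d = 42
d9 XOR 75 = ac
e9 XOR 23 = ca
58 XOR e6 = be

30e1450677b2a3cb08dcc1e842accabe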